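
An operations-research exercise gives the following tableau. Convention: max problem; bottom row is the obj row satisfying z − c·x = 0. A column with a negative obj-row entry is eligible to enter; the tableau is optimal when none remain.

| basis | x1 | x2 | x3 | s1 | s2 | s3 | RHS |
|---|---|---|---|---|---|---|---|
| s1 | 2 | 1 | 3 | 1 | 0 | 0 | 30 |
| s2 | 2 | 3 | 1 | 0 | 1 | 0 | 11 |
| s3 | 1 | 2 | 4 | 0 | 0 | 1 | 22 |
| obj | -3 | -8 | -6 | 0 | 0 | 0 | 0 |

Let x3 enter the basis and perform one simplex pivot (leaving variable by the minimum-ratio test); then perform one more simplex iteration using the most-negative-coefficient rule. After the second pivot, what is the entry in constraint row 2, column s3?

-1/10

Ratio test on column x3 — row 1: 30/3 = 10; row 2: 11/1 = 11; row 3: 22/4 = 11/2. Minimum is 11/2 at row 3 (s3 leaves); pivot element 4.
Divide row 3 by 4; eliminate column x3 from the other rows.
Second iteration: most negative obj-row entry is -5 in column x2, so x2 enters.
Ratio test on column x2 — row 1: entry -1/2 ≤ 0; row 2: (11/2)/(5/2) = 11/5; row 3: (11/2)/(1/2) = 11. Minimum is 11/5 at row 2 (s2 leaves); pivot element 5/2.
Divide row 2 by 5/2; eliminate column x2 from the other rows.
After both pivots, the entry at constraint row 2, column s3 is -1/10.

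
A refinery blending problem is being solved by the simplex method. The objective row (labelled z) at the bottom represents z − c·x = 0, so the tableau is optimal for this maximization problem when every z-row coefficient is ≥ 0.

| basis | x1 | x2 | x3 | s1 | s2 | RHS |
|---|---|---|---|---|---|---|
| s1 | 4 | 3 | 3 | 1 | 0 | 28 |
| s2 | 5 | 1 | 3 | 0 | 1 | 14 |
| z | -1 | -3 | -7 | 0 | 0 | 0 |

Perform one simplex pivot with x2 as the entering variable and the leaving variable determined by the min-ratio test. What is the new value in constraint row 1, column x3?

Ratio test on column x2 — row 1: 28/3 = 28/3; row 2: 14/1 = 14. Minimum is 28/3 at row 1 (s1 leaves); pivot element 3.
Divide row 1 by 3; eliminate column x2 from the other rows.
In the new row 1, the x3 entry is the old entry divided by the pivot: 3/3 = 1.

1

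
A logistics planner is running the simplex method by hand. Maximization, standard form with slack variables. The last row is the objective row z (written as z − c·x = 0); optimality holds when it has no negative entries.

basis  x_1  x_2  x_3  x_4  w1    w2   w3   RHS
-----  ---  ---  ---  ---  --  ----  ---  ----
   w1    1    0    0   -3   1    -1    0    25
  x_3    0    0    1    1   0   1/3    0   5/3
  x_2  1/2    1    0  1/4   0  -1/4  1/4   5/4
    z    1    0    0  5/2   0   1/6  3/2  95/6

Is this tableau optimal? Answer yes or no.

Every z-row coefficient is ≥ 0, so the tableau is optimal.

yes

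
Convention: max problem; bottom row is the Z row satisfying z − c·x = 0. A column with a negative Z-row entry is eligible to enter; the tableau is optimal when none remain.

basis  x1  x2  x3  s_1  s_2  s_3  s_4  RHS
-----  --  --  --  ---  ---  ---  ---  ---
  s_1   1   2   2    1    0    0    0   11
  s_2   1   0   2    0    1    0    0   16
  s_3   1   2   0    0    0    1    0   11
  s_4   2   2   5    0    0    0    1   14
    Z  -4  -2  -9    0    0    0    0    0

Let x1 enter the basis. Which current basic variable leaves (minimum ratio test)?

s_4

Column x1 entries and ratios — s_1: 11/1 = 11; s_2: 16/1 = 16; s_3: 11/1 = 11; s_4: 14/2 = 7.
Smallest ratio is 7 in the row of s_4, so s_4 leaves.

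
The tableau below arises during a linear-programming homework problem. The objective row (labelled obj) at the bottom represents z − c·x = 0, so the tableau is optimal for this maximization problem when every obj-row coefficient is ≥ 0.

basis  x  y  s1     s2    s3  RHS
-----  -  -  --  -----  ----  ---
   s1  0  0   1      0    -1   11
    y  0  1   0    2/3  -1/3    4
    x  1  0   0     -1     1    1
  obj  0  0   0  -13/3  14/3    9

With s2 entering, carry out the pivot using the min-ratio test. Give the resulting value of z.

Ratio test on column s2 — row 1: entry 0 ≤ 0; row 2: 4/(2/3) = 6; row 3: entry -1 ≤ 0. Minimum is 6 at row 2 (y leaves); pivot element 2/3.
Pivot on row 2; the obj-row RHS becomes 9 − (-13/3)·6 = 35.

35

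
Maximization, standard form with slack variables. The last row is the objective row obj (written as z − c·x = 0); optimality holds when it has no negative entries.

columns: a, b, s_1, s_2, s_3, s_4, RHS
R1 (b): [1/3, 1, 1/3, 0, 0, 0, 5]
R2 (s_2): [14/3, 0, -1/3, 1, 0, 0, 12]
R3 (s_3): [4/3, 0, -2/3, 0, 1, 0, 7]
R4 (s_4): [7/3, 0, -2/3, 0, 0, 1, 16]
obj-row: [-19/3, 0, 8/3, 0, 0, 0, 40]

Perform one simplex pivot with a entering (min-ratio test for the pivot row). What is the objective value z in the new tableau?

394/7

Ratio test on column a — row 1: 5/(1/3) = 15; row 2: 12/(14/3) = 18/7; row 3: 7/(4/3) = 21/4; row 4: 16/(7/3) = 48/7. Minimum is 18/7 at row 2 (s_2 leaves); pivot element 14/3.
Pivot on row 2; the obj-row RHS becomes 40 − (-19/3)·(18/7) = 394/7.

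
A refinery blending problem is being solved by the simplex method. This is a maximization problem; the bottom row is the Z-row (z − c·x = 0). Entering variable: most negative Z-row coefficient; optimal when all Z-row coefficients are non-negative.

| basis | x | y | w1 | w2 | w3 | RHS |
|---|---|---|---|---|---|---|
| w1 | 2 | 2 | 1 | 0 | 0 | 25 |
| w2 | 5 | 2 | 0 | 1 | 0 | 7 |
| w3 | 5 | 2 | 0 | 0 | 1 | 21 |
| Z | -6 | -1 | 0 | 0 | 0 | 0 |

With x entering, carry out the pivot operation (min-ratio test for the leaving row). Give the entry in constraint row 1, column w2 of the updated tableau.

Ratio test on column x — row 1: 25/2 = 25/2; row 2: 7/5 = 7/5; row 3: 21/5 = 21/5. Minimum is 7/5 at row 2 (w2 leaves); pivot element 5.
Divide row 2 by 5; eliminate column x from the other rows.
Row 1 update in column w2: 0 − 2·(1/5) = -2/5.

-2/5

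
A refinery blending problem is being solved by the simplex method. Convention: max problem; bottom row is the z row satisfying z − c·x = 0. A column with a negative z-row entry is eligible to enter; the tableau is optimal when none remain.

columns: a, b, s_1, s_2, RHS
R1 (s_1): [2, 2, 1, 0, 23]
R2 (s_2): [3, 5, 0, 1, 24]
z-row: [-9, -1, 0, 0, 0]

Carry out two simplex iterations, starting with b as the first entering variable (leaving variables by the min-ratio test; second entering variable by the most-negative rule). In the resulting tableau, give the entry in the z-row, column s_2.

Ratio test on column b — row 1: 23/2 = 23/2; row 2: 24/5 = 24/5. Minimum is 24/5 at row 2 (s_2 leaves); pivot element 5.
Divide row 2 by 5; eliminate column b from the other rows.
Second iteration: most negative z-row entry is -42/5 in column a, so a enters.
Ratio test on column a — row 1: (67/5)/(4/5) = 67/4; row 2: (24/5)/(3/5) = 8. Minimum is 8 at row 2 (b leaves); pivot element 3/5.
Divide row 2 by 3/5; eliminate column a from the other rows.
After both pivots, the entry at the z-row, column s_2 is 3.

3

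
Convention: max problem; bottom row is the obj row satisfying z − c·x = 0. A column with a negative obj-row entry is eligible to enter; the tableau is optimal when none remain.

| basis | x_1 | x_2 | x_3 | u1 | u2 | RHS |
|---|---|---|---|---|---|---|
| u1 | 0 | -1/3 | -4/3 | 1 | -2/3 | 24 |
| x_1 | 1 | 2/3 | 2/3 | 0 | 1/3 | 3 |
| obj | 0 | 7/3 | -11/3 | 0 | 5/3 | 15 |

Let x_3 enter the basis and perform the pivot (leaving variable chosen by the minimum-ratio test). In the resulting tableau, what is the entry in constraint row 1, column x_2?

1

Ratio test on column x_3 — row 1: entry -4/3 ≤ 0; row 2: 3/(2/3) = 9/2. Minimum is 9/2 at row 2 (x_1 leaves); pivot element 2/3.
Divide row 2 by 2/3; eliminate column x_3 from the other rows.
Row 1 update in column x_2: -1/3 − (-4/3)·1 = 1.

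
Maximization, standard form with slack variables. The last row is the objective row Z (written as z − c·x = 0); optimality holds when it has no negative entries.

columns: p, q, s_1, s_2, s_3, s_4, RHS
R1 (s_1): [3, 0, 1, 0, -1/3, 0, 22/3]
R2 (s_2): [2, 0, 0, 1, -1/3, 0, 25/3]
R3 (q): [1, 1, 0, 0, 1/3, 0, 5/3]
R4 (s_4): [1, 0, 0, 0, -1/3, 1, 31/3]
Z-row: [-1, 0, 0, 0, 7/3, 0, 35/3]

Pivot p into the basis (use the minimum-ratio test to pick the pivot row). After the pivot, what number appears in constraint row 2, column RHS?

Ratio test on column p — row 1: (22/3)/3 = 22/9; row 2: (25/3)/2 = 25/6; row 3: (5/3)/1 = 5/3; row 4: (31/3)/1 = 31/3. Minimum is 5/3 at row 3 (q leaves); pivot element 1.
Divide row 3 by 1; eliminate column p from the other rows.
Row 2 update in column RHS: 25/3 − 2·(5/3) = 5.

5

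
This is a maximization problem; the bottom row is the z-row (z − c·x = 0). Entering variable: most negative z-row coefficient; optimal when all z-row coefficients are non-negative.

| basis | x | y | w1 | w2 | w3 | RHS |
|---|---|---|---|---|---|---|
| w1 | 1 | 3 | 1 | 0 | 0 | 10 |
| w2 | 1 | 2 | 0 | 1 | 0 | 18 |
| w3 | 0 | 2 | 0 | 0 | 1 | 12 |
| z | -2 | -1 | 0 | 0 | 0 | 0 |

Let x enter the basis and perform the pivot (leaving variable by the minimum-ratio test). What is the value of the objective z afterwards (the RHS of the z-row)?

Ratio test on column x — row 1: 10/1 = 10; row 2: 18/1 = 18; row 3: entry 0 ≤ 0. Minimum is 10 at row 1 (w1 leaves); pivot element 1.
Pivot on row 1; the z-row RHS becomes 0 − (-2)·10 = 20.

20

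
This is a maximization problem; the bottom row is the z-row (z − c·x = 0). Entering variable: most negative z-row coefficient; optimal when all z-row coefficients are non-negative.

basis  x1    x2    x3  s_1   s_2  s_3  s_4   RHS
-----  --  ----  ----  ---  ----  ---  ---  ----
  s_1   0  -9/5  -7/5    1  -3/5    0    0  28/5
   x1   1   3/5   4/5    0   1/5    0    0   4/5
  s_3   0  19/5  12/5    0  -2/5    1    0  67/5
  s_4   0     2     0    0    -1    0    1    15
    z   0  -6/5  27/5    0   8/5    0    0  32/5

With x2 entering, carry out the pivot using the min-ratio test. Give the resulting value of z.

8

Ratio test on column x2 — row 1: entry -9/5 ≤ 0; row 2: (4/5)/(3/5) = 4/3; row 3: (67/5)/(19/5) = 67/19; row 4: 15/2 = 15/2. Minimum is 4/3 at row 2 (x1 leaves); pivot element 3/5.
Pivot on row 2; the z-row RHS becomes 32/5 − (-6/5)·(4/3) = 8.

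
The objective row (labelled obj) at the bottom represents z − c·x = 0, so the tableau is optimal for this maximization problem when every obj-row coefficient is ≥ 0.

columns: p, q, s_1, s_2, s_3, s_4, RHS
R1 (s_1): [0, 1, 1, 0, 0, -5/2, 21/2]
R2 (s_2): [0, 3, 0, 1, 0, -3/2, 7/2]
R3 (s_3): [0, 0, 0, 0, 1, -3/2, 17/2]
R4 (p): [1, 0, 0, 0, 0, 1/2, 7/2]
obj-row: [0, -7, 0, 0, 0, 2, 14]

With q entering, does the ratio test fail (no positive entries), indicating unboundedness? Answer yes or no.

Column q has positive entries in row(s) 1, 2, so the ratio test bounds it — not unbounded.

no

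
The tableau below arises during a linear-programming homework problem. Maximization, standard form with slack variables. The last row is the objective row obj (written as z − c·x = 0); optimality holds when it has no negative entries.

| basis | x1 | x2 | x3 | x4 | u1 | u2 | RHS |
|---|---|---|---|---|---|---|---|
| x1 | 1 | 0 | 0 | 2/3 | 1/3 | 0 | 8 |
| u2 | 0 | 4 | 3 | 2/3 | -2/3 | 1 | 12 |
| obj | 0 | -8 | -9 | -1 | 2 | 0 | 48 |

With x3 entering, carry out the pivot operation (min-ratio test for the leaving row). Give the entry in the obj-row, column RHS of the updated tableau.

84

Ratio test on column x3 — row 1: entry 0 ≤ 0; row 2: 12/3 = 4. Minimum is 4 at row 2 (u2 leaves); pivot element 3.
Divide row 2 by 3; eliminate column x3 from the other rows.
obj-row update in column RHS: 48 − (-9)·4 = 84.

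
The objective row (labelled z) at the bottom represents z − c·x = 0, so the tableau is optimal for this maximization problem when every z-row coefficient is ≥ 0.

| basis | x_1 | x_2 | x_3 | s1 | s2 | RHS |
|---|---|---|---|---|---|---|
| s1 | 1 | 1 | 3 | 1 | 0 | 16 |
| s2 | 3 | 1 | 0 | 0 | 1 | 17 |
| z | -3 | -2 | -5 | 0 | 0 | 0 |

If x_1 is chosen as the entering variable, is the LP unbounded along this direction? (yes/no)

no

Column x_1 has positive entries in row(s) 1, 2, so the ratio test bounds it — not unbounded.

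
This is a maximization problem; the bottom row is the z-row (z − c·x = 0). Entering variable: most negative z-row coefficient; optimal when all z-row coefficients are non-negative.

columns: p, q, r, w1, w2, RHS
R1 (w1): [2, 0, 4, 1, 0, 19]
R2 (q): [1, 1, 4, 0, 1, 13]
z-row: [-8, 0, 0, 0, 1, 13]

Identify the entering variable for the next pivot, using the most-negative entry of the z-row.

p

Negative z-row entries: p: -8.
The most negative is -8 in column p, so p enters.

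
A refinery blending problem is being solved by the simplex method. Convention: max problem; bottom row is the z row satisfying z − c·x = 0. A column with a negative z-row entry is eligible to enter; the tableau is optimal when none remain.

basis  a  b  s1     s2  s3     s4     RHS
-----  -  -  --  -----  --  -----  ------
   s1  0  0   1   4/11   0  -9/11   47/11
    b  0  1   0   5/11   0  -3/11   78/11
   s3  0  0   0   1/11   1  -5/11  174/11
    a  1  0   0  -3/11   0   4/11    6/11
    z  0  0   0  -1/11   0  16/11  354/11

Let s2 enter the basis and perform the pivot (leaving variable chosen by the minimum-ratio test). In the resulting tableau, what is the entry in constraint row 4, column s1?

Ratio test on column s2 — row 1: (47/11)/(4/11) = 47/4; row 2: (78/11)/(5/11) = 78/5; row 3: (174/11)/(1/11) = 174; row 4: entry -3/11 ≤ 0. Minimum is 47/4 at row 1 (s1 leaves); pivot element 4/11.
Divide row 1 by 4/11; eliminate column s2 from the other rows.
Row 4 update in column s1: 0 − (-3/11)·(11/4) = 3/4.

3/4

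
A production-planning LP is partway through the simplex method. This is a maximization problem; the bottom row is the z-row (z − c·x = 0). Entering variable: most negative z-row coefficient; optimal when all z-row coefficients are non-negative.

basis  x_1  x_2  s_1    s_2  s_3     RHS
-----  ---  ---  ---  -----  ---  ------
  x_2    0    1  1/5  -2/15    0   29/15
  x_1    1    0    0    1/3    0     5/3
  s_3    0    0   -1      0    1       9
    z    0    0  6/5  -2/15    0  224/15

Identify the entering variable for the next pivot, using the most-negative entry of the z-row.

s_2

Negative z-row entries: s_2: -2/15.
The most negative is -2/15 in column s_2, so s_2 enters.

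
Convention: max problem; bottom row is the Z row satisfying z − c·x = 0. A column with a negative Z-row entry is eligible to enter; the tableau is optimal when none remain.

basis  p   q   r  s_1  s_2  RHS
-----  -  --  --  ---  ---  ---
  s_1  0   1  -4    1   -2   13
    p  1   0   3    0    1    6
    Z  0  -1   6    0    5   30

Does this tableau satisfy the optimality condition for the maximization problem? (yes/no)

The Z-row has a negative entry -1 in column q, so it is not optimal.

no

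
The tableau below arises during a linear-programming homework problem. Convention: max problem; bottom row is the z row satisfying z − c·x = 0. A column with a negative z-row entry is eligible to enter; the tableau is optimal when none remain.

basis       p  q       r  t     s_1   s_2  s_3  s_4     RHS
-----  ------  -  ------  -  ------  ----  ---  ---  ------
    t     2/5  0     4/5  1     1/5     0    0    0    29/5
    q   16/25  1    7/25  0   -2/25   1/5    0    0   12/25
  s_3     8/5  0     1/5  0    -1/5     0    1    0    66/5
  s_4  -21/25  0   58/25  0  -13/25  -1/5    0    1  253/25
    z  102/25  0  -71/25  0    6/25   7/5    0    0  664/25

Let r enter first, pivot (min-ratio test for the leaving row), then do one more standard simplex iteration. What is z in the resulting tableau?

112/3

Ratio test on column r — row 1: (29/5)/(4/5) = 29/4; row 2: (12/25)/(7/25) = 12/7; row 3: (66/5)/(1/5) = 66; row 4: (253/25)/(58/25) = 253/58. Minimum is 12/7 at row 2 (q leaves); pivot element 7/25.
Pivot on row 2; the z-row RHS becomes 664/25 − (-71/25)·(12/7) = 220/7.
Next entering variable (most negative z-row entry -4/7): s_1.
Ratio test on column s_1 — row 1: (31/7)/(3/7) = 31/3; row 2: entry -2/7 ≤ 0; row 3: entry -1/7 ≤ 0; row 4: (43/7)/(1/7) = 43. Minimum is 31/3 at row 1 (t leaves); pivot element 3/7.
After the second pivot the z-row RHS is 220/7 − (-4/7)·(31/3) = 112/3.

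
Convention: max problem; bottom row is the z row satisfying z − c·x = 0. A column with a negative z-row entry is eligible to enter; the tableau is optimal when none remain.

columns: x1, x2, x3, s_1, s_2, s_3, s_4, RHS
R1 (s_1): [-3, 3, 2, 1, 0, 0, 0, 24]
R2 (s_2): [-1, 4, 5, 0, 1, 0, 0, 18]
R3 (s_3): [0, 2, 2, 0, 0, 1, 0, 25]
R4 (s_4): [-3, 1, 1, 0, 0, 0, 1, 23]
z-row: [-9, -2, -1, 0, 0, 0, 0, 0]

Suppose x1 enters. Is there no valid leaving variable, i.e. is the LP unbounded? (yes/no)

yes

Every constraint-row entry in column x1 is ≤ 0, so increasing x1 is unbounded.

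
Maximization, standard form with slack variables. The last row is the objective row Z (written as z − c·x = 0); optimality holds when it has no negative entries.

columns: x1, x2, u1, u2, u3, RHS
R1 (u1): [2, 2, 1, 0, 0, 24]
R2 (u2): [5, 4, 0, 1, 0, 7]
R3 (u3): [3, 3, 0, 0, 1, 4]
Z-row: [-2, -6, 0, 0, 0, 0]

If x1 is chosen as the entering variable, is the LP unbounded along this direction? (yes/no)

Column x1 has positive entries in row(s) 1, 2, 3, so the ratio test bounds it — not unbounded.

no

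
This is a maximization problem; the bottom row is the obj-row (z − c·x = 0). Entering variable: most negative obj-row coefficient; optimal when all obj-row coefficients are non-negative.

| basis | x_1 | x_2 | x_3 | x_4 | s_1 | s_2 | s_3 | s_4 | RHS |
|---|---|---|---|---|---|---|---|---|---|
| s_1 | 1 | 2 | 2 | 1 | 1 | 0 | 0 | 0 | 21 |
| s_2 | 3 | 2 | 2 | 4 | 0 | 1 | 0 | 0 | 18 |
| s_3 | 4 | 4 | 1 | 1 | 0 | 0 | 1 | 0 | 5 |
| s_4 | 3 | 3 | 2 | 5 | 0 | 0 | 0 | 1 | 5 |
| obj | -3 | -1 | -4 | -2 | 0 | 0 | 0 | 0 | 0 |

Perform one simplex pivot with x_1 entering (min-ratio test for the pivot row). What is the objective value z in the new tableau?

Ratio test on column x_1 — row 1: 21/1 = 21; row 2: 18/3 = 6; row 3: 5/4 = 5/4; row 4: 5/3 = 5/3. Minimum is 5/4 at row 3 (s_3 leaves); pivot element 4.
Pivot on row 3; the obj-row RHS becomes 0 − (-3)·(5/4) = 15/4.

15/4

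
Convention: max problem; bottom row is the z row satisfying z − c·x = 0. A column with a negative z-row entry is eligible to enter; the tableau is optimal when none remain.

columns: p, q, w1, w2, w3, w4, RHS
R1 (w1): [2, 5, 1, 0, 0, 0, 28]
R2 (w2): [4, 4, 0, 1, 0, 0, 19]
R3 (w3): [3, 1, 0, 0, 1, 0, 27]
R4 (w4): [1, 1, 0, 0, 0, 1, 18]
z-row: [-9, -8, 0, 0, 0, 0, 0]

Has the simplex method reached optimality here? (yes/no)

The z-row has a negative entry -9 in column p, so it is not optimal.

no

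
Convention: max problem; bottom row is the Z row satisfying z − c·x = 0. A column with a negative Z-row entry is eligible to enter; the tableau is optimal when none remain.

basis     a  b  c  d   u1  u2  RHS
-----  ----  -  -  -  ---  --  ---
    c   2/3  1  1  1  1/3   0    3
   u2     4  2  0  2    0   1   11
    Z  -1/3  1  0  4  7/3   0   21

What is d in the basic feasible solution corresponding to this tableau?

0

d is not in the basis, so in the current basic feasible solution d = 0.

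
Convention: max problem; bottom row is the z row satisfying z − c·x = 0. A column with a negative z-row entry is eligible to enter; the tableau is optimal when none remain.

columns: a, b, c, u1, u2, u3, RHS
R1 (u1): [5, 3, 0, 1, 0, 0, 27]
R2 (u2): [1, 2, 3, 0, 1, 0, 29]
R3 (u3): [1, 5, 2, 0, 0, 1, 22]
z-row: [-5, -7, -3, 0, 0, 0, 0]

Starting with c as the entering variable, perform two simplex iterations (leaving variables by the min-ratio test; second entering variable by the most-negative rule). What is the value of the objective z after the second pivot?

359/11

Ratio test on column c — row 1: entry 0 ≤ 0; row 2: 29/3 = 29/3; row 3: 22/2 = 11. Minimum is 29/3 at row 2 (u2 leaves); pivot element 3.
Pivot on row 2; the z-row RHS becomes 0 − (-3)·(29/3) = 29.
Next entering variable (most negative z-row entry -5): b.
Ratio test on column b — row 1: 27/3 = 9; row 2: (29/3)/(2/3) = 29/2; row 3: (8/3)/(11/3) = 8/11. Minimum is 8/11 at row 3 (u3 leaves); pivot element 11/3.
After the second pivot the z-row RHS is 29 − (-5)·(8/11) = 359/11.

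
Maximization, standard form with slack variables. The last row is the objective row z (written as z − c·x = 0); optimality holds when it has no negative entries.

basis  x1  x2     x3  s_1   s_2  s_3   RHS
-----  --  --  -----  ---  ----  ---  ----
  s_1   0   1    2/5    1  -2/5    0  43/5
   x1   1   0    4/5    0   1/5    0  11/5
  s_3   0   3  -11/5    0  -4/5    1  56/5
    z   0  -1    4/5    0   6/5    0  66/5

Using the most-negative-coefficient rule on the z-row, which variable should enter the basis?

Negative z-row entries: x2: -1.
The most negative is -1 in column x2, so x2 enters.

x2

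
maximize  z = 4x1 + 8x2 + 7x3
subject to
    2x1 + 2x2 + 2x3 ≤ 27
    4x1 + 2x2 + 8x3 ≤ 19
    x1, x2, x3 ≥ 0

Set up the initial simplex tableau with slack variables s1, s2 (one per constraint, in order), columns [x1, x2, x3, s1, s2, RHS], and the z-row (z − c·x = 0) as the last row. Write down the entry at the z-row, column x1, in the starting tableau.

The z-row carries the negated objective coefficients: the x1 entry is -4.

-4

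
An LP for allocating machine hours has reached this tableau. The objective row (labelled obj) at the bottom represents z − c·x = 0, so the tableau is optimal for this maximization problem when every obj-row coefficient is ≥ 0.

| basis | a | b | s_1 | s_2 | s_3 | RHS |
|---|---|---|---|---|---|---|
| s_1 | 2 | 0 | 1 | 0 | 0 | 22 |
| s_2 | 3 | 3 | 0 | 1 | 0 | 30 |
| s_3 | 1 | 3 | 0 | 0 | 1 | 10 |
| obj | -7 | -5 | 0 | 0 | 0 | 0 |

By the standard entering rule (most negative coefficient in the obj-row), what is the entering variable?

Negative obj-row entries: a: -7, b: -5.
The most negative is -7 in column a, so a enters.

a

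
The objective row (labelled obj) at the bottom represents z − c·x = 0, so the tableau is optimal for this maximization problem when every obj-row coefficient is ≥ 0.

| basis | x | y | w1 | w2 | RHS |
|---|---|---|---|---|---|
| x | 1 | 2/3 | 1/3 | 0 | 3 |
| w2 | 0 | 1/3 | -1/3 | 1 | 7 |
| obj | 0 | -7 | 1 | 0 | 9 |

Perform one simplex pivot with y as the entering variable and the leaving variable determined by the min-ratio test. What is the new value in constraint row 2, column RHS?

11/2

Ratio test on column y — row 1: 3/(2/3) = 9/2; row 2: 7/(1/3) = 21. Minimum is 9/2 at row 1 (x leaves); pivot element 2/3.
Divide row 1 by 2/3; eliminate column y from the other rows.
Row 2 update in column RHS: 7 − (1/3)·(9/2) = 11/2.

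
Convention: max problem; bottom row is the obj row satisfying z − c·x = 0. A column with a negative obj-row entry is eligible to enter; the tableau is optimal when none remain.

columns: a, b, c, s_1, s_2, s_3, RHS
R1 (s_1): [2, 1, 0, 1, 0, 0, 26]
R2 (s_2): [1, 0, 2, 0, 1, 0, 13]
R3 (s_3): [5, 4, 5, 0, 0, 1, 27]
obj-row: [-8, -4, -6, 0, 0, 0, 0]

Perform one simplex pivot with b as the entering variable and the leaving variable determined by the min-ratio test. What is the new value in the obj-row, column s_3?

1

Ratio test on column b — row 1: 26/1 = 26; row 2: entry 0 ≤ 0; row 3: 27/4 = 27/4. Minimum is 27/4 at row 3 (s_3 leaves); pivot element 4.
Divide row 3 by 4; eliminate column b from the other rows.
obj-row update in column s_3: 0 − (-4)·(1/4) = 1.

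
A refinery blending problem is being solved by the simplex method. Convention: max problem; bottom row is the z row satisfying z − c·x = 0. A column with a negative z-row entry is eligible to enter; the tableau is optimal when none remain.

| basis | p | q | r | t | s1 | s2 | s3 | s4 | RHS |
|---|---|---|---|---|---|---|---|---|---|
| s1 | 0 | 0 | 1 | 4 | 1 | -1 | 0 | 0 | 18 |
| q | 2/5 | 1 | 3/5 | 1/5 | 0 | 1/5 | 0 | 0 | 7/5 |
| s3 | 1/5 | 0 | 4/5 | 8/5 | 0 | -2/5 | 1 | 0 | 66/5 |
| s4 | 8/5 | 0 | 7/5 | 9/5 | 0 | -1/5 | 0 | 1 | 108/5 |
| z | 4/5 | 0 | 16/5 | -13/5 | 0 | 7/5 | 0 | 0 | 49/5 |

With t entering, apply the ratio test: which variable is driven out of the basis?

Column t entries and ratios — s1: 18/4 = 9/2; q: (7/5)/(1/5) = 7; s3: (66/5)/(8/5) = 33/4; s4: (108/5)/(9/5) = 12.
Smallest ratio is 9/2 in the row of s1, so s1 leaves.

s1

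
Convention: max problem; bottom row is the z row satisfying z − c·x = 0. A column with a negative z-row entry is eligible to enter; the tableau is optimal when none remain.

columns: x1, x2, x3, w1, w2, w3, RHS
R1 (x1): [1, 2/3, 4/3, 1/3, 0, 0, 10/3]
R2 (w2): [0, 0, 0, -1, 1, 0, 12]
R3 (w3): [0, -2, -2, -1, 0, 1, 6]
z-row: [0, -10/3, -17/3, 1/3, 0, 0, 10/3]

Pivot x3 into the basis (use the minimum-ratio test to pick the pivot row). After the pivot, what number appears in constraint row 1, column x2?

Ratio test on column x3 — row 1: (10/3)/(4/3) = 5/2; row 2: entry 0 ≤ 0; row 3: entry -2 ≤ 0. Minimum is 5/2 at row 1 (x1 leaves); pivot element 4/3.
Divide row 1 by 4/3; eliminate column x3 from the other rows.
In the new row 1, the x2 entry is the old entry divided by the pivot: (2/3)/(4/3) = 1/2.

1/2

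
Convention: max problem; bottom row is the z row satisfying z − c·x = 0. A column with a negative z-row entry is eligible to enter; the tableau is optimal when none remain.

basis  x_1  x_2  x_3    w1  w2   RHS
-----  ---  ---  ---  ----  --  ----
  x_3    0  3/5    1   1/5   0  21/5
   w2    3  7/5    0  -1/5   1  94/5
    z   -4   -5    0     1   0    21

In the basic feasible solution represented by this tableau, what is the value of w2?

94/5

w2 is basic (row 2); its value is the RHS of that row, 94/5.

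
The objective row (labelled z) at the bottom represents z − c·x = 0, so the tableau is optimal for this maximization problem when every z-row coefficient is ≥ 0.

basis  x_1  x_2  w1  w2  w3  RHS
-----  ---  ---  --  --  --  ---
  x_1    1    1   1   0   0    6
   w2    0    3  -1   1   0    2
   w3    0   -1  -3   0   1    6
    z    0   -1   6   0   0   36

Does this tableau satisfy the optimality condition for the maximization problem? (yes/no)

no

The z-row has a negative entry -1 in column x_2, so it is not optimal.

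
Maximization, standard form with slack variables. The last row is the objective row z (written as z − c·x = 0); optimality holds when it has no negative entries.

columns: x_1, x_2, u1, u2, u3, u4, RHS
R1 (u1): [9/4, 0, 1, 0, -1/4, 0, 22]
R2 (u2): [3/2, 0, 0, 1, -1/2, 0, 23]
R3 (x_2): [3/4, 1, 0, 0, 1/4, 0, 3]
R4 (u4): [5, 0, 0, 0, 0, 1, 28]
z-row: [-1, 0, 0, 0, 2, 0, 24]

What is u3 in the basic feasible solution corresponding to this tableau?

0

u3 is not in the basis, so in the current basic feasible solution u3 = 0.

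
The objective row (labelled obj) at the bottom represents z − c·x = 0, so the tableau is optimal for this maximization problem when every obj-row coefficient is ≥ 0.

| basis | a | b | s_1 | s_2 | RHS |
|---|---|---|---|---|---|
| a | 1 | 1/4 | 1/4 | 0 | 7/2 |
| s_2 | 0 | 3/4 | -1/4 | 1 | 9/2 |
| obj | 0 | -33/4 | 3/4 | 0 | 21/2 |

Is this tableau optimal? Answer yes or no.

The obj-row has a negative entry -33/4 in column b, so it is not optimal.

no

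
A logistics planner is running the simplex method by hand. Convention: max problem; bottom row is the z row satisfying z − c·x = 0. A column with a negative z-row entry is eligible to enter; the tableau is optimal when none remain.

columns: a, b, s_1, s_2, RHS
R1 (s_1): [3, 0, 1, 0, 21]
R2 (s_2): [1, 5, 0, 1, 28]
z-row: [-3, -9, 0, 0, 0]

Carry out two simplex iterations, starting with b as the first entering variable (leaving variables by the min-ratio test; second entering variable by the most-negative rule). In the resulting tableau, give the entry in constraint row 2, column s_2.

Ratio test on column b — row 1: entry 0 ≤ 0; row 2: 28/5 = 28/5. Minimum is 28/5 at row 2 (s_2 leaves); pivot element 5.
Divide row 2 by 5; eliminate column b from the other rows.
Second iteration: most negative z-row entry is -6/5 in column a, so a enters.
Ratio test on column a — row 1: 21/3 = 7; row 2: (28/5)/(1/5) = 28. Minimum is 7 at row 1 (s_1 leaves); pivot element 3.
Divide row 1 by 3; eliminate column a from the other rows.
After both pivots, the entry at constraint row 2, column s_2 is 1/5.

1/5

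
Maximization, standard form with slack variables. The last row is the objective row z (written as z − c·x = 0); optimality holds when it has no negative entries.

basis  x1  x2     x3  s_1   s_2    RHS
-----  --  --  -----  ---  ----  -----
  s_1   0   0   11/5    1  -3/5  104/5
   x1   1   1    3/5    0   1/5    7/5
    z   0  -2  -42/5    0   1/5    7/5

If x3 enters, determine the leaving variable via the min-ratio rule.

x1

Column x3 entries and ratios — s_1: (104/5)/(11/5) = 104/11; x1: (7/5)/(3/5) = 7/3.
Smallest ratio is 7/3 in the row of x1, so x1 leaves.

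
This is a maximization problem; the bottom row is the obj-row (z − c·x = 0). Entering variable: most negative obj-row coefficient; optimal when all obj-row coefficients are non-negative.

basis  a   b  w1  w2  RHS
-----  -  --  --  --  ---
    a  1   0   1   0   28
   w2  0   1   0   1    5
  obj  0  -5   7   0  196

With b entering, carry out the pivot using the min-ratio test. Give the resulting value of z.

Ratio test on column b — row 1: entry 0 ≤ 0; row 2: 5/1 = 5. Minimum is 5 at row 2 (w2 leaves); pivot element 1.
Pivot on row 2; the obj-row RHS becomes 196 − (-5)·5 = 221.

221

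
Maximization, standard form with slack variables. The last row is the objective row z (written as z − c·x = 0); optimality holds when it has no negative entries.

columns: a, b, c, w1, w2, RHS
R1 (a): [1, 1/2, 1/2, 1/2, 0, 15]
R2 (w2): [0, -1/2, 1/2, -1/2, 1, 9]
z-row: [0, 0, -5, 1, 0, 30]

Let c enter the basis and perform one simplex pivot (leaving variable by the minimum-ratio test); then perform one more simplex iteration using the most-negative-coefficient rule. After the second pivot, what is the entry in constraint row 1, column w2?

Ratio test on column c — row 1: 15/(1/2) = 30; row 2: 9/(1/2) = 18. Minimum is 18 at row 2 (w2 leaves); pivot element 1/2.
Divide row 2 by 1/2; eliminate column c from the other rows.
Second iteration: most negative z-row entry is -5 in column b, so b enters.
Ratio test on column b — row 1: 6/1 = 6; row 2: entry -1 ≤ 0. Minimum is 6 at row 1 (a leaves); pivot element 1.
Divide row 1 by 1; eliminate column b from the other rows.
After both pivots, the entry at constraint row 1, column w2 is -1.

-1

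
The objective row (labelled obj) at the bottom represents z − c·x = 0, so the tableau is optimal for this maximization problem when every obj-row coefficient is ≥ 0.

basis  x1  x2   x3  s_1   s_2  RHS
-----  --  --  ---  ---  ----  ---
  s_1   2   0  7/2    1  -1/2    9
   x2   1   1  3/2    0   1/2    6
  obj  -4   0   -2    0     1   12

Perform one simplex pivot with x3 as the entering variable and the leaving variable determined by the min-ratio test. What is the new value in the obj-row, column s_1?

4/7

Ratio test on column x3 — row 1: 9/(7/2) = 18/7; row 2: 6/(3/2) = 4. Minimum is 18/7 at row 1 (s_1 leaves); pivot element 7/2.
Divide row 1 by 7/2; eliminate column x3 from the other rows.
obj-row update in column s_1: 0 − (-2)·(2/7) = 4/7.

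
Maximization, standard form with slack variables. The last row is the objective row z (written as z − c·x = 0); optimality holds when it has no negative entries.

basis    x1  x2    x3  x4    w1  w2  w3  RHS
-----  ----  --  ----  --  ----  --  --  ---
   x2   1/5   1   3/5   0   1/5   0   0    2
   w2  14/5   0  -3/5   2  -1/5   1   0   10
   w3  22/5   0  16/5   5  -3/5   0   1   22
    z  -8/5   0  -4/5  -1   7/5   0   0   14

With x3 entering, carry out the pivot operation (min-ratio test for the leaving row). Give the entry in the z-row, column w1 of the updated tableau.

5/3

Ratio test on column x3 — row 1: 2/(3/5) = 10/3; row 2: entry -3/5 ≤ 0; row 3: 22/(16/5) = 55/8. Minimum is 10/3 at row 1 (x2 leaves); pivot element 3/5.
Divide row 1 by 3/5; eliminate column x3 from the other rows.
z-row update in column w1: 7/5 − (-4/5)·(1/3) = 5/3.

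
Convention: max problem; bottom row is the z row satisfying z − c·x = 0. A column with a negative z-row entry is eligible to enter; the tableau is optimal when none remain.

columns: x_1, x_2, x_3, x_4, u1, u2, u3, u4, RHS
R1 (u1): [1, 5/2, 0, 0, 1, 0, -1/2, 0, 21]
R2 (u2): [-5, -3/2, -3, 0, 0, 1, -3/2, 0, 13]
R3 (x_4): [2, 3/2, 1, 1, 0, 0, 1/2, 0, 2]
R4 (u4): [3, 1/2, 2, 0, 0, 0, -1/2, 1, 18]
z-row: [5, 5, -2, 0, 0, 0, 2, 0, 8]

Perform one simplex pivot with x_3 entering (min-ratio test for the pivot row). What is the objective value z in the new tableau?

12

Ratio test on column x_3 — row 1: entry 0 ≤ 0; row 2: entry -3 ≤ 0; row 3: 2/1 = 2; row 4: 18/2 = 9. Minimum is 2 at row 3 (x_4 leaves); pivot element 1.
Pivot on row 3; the z-row RHS becomes 8 − (-2)·2 = 12.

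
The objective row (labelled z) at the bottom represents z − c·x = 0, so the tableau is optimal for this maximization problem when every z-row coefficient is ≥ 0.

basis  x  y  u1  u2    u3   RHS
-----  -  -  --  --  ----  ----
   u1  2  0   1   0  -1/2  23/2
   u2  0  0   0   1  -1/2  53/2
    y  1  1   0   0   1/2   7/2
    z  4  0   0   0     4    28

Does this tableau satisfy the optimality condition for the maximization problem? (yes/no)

Every z-row coefficient is ≥ 0, so the tableau is optimal.

yes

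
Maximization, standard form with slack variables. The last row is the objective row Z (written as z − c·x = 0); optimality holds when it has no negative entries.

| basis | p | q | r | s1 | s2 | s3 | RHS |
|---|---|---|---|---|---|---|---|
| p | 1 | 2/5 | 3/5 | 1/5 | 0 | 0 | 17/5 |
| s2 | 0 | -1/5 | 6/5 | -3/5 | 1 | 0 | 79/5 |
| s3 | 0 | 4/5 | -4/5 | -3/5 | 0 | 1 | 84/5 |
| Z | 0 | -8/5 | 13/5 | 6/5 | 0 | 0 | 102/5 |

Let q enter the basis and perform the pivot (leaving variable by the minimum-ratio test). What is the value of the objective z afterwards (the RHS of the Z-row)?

Ratio test on column q — row 1: (17/5)/(2/5) = 17/2; row 2: entry -1/5 ≤ 0; row 3: (84/5)/(4/5) = 21. Minimum is 17/2 at row 1 (p leaves); pivot element 2/5.
Pivot on row 1; the Z-row RHS becomes 102/5 − (-8/5)·(17/2) = 34.

34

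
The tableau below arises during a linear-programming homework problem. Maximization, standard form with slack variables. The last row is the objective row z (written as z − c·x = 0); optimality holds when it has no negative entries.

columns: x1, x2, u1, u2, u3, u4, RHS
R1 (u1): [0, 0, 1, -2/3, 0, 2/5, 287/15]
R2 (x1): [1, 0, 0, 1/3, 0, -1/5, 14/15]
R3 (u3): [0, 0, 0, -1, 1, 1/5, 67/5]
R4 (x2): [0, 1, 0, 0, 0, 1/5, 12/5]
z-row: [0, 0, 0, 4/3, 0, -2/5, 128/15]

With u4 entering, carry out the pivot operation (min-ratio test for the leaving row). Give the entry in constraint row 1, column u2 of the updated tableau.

-2/3

Ratio test on column u4 — row 1: (287/15)/(2/5) = 287/6; row 2: entry -1/5 ≤ 0; row 3: (67/5)/(1/5) = 67; row 4: (12/5)/(1/5) = 12. Minimum is 12 at row 4 (x2 leaves); pivot element 1/5.
Divide row 4 by 1/5; eliminate column u4 from the other rows.
Row 1 update in column u2: -2/3 − (2/5)·0 = -2/3.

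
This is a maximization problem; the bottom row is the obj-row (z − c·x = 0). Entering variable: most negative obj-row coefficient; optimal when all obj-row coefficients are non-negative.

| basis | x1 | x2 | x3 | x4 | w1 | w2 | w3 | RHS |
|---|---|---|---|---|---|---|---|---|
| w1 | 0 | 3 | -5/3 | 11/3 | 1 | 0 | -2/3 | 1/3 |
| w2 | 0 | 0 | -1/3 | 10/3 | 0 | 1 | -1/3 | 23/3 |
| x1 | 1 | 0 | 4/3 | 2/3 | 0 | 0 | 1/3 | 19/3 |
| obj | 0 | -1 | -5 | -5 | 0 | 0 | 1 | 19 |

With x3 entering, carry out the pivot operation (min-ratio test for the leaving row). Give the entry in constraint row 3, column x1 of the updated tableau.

3/4

Ratio test on column x3 — row 1: entry -5/3 ≤ 0; row 2: entry -1/3 ≤ 0; row 3: (19/3)/(4/3) = 19/4. Minimum is 19/4 at row 3 (x1 leaves); pivot element 4/3.
Divide row 3 by 4/3; eliminate column x3 from the other rows.
In the new row 3, the x1 entry is the old entry divided by the pivot: 1/(4/3) = 3/4.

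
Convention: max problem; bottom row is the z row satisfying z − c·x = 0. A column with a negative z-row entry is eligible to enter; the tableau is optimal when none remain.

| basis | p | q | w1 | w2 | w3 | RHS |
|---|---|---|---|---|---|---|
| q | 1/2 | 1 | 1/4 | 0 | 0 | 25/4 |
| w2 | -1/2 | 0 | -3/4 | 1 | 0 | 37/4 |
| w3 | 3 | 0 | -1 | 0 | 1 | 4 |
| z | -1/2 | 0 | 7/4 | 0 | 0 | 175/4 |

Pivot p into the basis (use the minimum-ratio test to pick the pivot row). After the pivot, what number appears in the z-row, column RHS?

533/12

Ratio test on column p — row 1: (25/4)/(1/2) = 25/2; row 2: entry -1/2 ≤ 0; row 3: 4/3 = 4/3. Minimum is 4/3 at row 3 (w3 leaves); pivot element 3.
Divide row 3 by 3; eliminate column p from the other rows.
z-row update in column RHS: 175/4 − (-1/2)·(4/3) = 533/12.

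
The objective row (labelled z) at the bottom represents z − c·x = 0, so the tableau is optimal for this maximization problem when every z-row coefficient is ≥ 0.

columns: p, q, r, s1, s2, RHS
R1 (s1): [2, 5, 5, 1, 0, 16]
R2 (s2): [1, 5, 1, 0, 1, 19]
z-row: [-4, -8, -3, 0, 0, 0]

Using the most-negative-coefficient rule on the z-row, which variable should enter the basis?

q

Negative z-row entries: p: -4, q: -8, r: -3.
The most negative is -8 in column q, so q enters.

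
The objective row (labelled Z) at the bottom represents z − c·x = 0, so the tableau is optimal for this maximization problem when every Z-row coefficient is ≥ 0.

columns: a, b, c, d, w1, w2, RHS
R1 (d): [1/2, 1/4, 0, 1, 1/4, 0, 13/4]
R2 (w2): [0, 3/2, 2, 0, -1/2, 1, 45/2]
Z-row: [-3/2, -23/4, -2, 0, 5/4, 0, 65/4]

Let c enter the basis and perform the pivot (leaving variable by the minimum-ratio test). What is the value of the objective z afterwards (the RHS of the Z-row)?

Ratio test on column c — row 1: entry 0 ≤ 0; row 2: (45/2)/2 = 45/4. Minimum is 45/4 at row 2 (w2 leaves); pivot element 2.
Pivot on row 2; the Z-row RHS becomes 65/4 − (-2)·(45/4) = 155/4.

155/4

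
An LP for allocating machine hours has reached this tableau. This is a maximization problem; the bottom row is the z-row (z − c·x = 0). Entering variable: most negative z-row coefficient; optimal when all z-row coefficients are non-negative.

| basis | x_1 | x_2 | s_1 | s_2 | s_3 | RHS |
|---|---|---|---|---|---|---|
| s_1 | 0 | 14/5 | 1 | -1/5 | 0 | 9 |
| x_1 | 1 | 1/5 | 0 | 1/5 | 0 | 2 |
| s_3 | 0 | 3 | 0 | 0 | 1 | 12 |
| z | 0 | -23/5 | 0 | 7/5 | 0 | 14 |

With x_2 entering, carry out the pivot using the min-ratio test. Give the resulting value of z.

403/14

Ratio test on column x_2 — row 1: 9/(14/5) = 45/14; row 2: 2/(1/5) = 10; row 3: 12/3 = 4. Minimum is 45/14 at row 1 (s_1 leaves); pivot element 14/5.
Pivot on row 1; the z-row RHS becomes 14 − (-23/5)·(45/14) = 403/14.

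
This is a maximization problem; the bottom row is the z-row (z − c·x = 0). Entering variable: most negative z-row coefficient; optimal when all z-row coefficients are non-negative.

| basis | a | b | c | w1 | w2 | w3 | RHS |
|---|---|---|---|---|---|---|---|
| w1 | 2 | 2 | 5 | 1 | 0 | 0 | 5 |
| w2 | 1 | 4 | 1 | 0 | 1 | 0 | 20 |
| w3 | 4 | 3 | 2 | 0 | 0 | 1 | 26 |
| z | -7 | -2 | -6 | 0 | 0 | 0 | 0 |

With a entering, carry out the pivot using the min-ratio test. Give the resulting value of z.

Ratio test on column a — row 1: 5/2 = 5/2; row 2: 20/1 = 20; row 3: 26/4 = 13/2. Minimum is 5/2 at row 1 (w1 leaves); pivot element 2.
Pivot on row 1; the z-row RHS becomes 0 − (-7)·(5/2) = 35/2.

35/2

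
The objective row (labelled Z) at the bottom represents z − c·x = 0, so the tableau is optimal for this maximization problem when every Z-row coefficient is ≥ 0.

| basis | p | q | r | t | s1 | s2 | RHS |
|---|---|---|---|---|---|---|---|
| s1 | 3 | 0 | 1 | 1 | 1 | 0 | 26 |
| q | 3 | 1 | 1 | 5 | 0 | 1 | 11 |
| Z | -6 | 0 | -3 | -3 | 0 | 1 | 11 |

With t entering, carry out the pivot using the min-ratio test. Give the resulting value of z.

Ratio test on column t — row 1: 26/1 = 26; row 2: 11/5 = 11/5. Minimum is 11/5 at row 2 (q leaves); pivot element 5.
Pivot on row 2; the Z-row RHS becomes 11 − (-3)·(11/5) = 88/5.

88/5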